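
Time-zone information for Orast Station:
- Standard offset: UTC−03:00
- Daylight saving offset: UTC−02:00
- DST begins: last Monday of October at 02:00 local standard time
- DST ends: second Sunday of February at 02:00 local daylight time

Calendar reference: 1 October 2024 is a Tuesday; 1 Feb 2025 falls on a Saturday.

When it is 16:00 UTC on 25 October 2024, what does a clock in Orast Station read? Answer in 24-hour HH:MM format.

13:00

1 October 2024 is a Tuesday, so Mondays fall on 7, 14, 21, 28; the last is October 28.
1 February 2025 is a Saturday, so the first Sunday is February 2 and the second is February 9.
At the standard offset (UTC−03:00), 16:00 UTC − 3h = 13:00 Orast Station standard time.
The standard-time date in Orast Station, 25 October 2024, is outside the daylight-saving period (28 October 2024 – 9 February 2025), so Orast Station is on standard time, UTC−03:00.
16:00 UTC − 3h = 13:00 local.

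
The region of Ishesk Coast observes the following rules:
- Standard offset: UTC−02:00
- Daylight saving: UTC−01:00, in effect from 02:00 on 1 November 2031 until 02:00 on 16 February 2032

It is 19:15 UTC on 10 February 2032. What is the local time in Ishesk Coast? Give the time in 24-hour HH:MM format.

At the standard offset (UTC−02:00), 19:15 UTC − 2h = 17:15 Ishesk Coast standard time.
The standard-time date in Ishesk Coast, 10 February 2032, lies within the daylight-saving period (1 November 2031 – 16 February 2032), so Ishesk Coast is on daylight time, UTC−01:00.
19:15 UTC − 1h = 18:15 local.

18:15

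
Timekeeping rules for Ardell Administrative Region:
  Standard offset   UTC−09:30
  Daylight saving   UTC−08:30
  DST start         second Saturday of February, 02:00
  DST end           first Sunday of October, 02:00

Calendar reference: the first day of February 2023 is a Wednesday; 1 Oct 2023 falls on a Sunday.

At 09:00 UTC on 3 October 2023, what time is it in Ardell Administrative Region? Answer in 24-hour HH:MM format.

23:30

1 February 2023 is a Wednesday, so the first Saturday is February 4 and the second is February 11.
1 October 2023 is a Sunday, so the first Sunday is October 1.
At the standard offset (UTC−09:30), 09:00 UTC − 9h30m = 23:30 Ardell Administrative Region standard time (rolling into the previous day, 2 October 2023).
The standard-time date in Ardell Administrative Region, 2 October 2023, does not fall between 11 February and 1 October, so daylight saving is not in effect and Ardell Administrative Region is at UTC−09:30.
09:00 UTC − 9h30m = 23:30 local (rolling into the previous day, 2 October 2023).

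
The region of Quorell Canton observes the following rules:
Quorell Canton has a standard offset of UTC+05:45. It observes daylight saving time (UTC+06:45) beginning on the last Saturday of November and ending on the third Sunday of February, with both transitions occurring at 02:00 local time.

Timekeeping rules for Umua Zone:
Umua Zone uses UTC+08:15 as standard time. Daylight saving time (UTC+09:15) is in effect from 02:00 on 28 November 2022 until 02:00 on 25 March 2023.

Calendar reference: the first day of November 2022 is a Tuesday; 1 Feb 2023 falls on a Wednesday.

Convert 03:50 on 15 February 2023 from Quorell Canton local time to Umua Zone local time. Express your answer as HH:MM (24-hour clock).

1 November 2022 is a Tuesday, so Saturdays fall on 5, 12, 19, 26; the last is November 26.
1 February 2023 is a Wednesday, so the first Sunday is February 5 and the third is February 19.
15 February 2023 falls between 26 November 2022 and 19 February 2023, so daylight saving is in effect and Quorell Canton is at UTC+06:45.
03:50 Quorell Canton − 6h45m = 21:05 UTC (rolling into the previous day, 14 February 2023).
At the standard offset (UTC+08:15), 21:05 UTC + 8h15m = 05:20 Umua Zone standard time (rolling into the next day, 15 February 2023).
The standard-time date in Umua Zone, 15 February 2023, falls between 28 November 2022 and 25 March 2023, so daylight saving is in effect and Umua Zone is at UTC+09:15.
21:05 UTC + 9h15m = 06:20 Umua Zone (rolling into the next day, 15 February 2023).

06:20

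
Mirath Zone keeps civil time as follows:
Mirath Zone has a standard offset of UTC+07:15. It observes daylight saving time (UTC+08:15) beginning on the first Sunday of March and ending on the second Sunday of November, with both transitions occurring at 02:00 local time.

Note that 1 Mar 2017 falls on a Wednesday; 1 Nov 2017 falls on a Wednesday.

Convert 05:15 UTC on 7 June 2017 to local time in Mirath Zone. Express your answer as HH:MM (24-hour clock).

1 March 2017 is a Wednesday, so the first Sunday is March 5.
1 November 2017 is a Wednesday, so the first Sunday is November 5 and the second is November 12.
At the standard offset (UTC+07:15), 05:15 UTC + 7h15m = 12:30 Mirath Zone standard time.
Daylight saving runs 5 March – 12 November; the standard-time date in Mirath Zone, 7 June 2017, is inside that window, so Mirath Zone is at UTC+08:15.
05:15 UTC + 8h15m = 13:30 local.

13:30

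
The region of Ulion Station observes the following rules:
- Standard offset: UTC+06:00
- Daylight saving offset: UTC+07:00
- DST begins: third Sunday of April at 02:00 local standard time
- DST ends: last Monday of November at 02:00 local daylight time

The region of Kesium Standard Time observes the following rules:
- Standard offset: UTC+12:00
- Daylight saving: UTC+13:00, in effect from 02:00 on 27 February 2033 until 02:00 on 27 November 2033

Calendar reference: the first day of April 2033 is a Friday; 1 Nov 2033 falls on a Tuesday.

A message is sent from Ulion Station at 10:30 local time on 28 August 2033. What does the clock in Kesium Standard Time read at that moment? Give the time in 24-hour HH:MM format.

16:30

1 April 2033 is a Friday, so the first Sunday is April 3 and the third is April 17.
1 November 2033 is a Tuesday, so Mondays fall on 7, 14, 21, 28; the last is November 28.
Daylight saving runs 17 April – 28 November; 28 August 2033 is inside that window, so Ulion Station is at UTC+07:00.
10:30 Ulion Station − 7h = 03:30 UTC.
At the standard offset (UTC+12:00), 03:30 UTC + 12h = 15:30 Kesium Standard Time standard time.
The standard-time date in Kesium Standard Time, 28 August 2033, lies within the daylight-saving period (27 February – 27 November), so Kesium Standard Time is on daylight time, UTC+13:00.
03:30 UTC + 13h = 16:30 Kesium Standard Time.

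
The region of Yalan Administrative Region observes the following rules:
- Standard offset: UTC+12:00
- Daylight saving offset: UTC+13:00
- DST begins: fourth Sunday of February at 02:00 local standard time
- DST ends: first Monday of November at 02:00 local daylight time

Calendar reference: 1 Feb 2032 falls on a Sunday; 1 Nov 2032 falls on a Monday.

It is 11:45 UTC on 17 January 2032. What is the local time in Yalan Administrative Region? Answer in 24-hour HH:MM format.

23:45

1 February 2032 is a Sunday, so the first Sunday is February 1 and the fourth is February 22.
1 November 2032 is a Monday, so the first Monday is November 1.
At the standard offset (UTC+12:00), 11:45 UTC + 12h = 23:45 Yalan Administrative Region standard time.
Daylight saving runs 22 February – 1 November; the standard-time date in Yalan Administrative Region, 17 January 2032, is outside that window, so Yalan Administrative Region is on standard time at UTC+12:00.
11:45 UTC + 12h = 23:45 local.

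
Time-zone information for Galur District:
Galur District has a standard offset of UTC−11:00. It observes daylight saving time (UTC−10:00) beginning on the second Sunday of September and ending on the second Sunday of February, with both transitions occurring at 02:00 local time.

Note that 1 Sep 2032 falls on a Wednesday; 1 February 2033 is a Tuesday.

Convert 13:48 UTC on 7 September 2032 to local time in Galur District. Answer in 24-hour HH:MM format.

02:48

1 September 2032 is a Wednesday, so the first Sunday is September 5 and the second is September 12.
1 February 2033 is a Tuesday, so the first Sunday is February 6 and the second is February 13.
At the standard offset (UTC−11:00), 13:48 UTC − 11h = 02:48 Galur District standard time.
The standard-time date in Galur District, 7 September 2032, does not fall between 12 September 2032 and 13 February 2033, so daylight saving is not in effect and Galur District is at UTC−11:00.
13:48 UTC − 11h = 02:48 local.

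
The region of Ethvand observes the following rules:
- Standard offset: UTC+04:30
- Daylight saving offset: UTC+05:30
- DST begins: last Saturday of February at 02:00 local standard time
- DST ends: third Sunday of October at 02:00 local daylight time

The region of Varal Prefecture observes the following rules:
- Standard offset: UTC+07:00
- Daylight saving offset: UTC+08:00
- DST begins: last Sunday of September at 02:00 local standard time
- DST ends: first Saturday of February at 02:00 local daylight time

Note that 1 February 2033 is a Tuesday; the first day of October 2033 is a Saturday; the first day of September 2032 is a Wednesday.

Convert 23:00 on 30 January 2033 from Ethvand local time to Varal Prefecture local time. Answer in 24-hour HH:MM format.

1 February 2033 is a Tuesday, so Saturdays fall on 5, 12, 19, 26; the last is February 26.
1 October 2033 is a Saturday, so the first Sunday is October 2 and the third is October 16.
30 January 2033 does not fall between 26 February and 16 October, so daylight saving is not in effect and Ethvand is at UTC+04:30.
23:00 Ethvand − 4h30m = 18:30 UTC.
1 September 2032 is a Wednesday, so Sundays fall on 5, 12, 19, 26; the last is September 26.
1 February 2033 is a Tuesday, so the first Saturday is February 5.
At the standard offset (UTC+07:00), 18:30 UTC + 7h = 01:30 Varal Prefecture standard time (rolling into the next day, 31 January 2033).
The standard-time date in Varal Prefecture, 31 January 2033, lies within the daylight-saving period (26 September 2032 – 5 February 2033), so Varal Prefecture is on daylight time, UTC+08:00.
18:30 UTC + 8h = 02:30 Varal Prefecture (rolling into the next day, 31 January 2033).

02:30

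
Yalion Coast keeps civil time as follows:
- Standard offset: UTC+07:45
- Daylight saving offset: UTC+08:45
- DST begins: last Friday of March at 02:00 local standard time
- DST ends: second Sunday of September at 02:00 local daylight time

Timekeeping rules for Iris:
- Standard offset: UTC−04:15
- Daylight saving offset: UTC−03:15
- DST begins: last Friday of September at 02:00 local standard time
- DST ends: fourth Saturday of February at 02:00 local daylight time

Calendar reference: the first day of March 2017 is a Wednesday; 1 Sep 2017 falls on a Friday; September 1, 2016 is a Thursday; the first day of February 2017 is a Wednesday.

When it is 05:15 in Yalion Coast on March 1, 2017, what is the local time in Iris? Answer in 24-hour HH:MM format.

17:15

1 March 2017 is a Wednesday, so Fridays fall on 3, 10, 17, 24, 31; the last is March 31.
1 September 2017 is a Friday, so the first Sunday is September 3 and the second is September 10.
March 1, 2017 is outside the daylight-saving period (31 March – 10 September), so Yalion Coast is on standard time, UTC+07:45.
05:15 Yalion Coast − 7h45m = 21:30 UTC (rolling into the previous day, 28 February 2017).
1 September 2016 is a Thursday, so Fridays fall on 2, 9, 16, 23, 30; the last is September 30.
1 February 2017 is a Wednesday, so the first Saturday is February 4 and the fourth is February 25.
At the standard offset (UTC−04:15), 21:30 UTC − 4h15m = 17:15 Iris standard time.
Daylight saving runs 30 September 2016 – 25 February 2017; the standard-time date in Iris, February 28, 2017, is outside that window, so Iris is on standard time at UTC−04:15.
21:30 UTC − 4h15m = 17:15 Iris.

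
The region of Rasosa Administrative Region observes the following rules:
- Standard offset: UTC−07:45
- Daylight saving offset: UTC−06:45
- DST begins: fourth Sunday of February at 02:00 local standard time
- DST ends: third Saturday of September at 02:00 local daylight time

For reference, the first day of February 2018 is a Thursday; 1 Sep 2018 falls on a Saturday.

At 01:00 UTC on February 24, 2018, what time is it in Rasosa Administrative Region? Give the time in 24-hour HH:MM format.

17:15

1 February 2018 is a Thursday, so the first Sunday is February 4 and the fourth is February 25.
1 September 2018 is a Saturday, so the first Saturday is September 1 and the third is September 15.
At the standard offset (UTC−07:45), 01:00 UTC − 7h45m = 17:15 Rasosa Administrative Region standard time (rolling into the previous day, 23 February 2018).
The standard-time date in Rasosa Administrative Region, February 23, 2018, is outside the daylight-saving period (25 February – 15 September), so Rasosa Administrative Region is on standard time, UTC−07:45.
01:00 UTC − 7h45m = 17:15 local (rolling into the previous day, 23 February 2018).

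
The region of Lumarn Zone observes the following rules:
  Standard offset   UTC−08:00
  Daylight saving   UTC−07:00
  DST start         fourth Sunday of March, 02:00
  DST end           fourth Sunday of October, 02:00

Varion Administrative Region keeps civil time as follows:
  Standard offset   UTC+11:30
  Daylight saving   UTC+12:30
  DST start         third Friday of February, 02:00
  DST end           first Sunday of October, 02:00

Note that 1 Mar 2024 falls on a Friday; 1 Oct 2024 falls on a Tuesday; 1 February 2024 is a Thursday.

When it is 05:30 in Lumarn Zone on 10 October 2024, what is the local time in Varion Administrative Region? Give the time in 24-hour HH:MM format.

1 March 2024 is a Friday, so the first Sunday is March 3 and the fourth is March 24.
1 October 2024 is a Tuesday, so the first Sunday is October 6 and the fourth is October 27.
10 October 2024 falls between 24 March and 27 October, so daylight saving is in effect and Lumarn Zone is at UTC−07:00.
05:30 Lumarn Zone + 7h = 12:30 UTC.
1 February 2024 is a Thursday, so the first Friday is February 2 and the third is February 16.
1 October 2024 is a Tuesday, so the first Sunday is October 6.
At the standard offset (UTC+11:30), 12:30 UTC + 11h30m = 00:00 Varion Administrative Region standard time (rolling into the next day, 11 October 2024).
The standard-time date in Varion Administrative Region, 11 October 2024, does not fall between 16 February and 6 October, so daylight saving is not in effect and Varion Administrative Region is at UTC+11:30.
12:30 UTC + 11h30m = 00:00 Varion Administrative Region (rolling into the next day, 11 October 2024).

00:00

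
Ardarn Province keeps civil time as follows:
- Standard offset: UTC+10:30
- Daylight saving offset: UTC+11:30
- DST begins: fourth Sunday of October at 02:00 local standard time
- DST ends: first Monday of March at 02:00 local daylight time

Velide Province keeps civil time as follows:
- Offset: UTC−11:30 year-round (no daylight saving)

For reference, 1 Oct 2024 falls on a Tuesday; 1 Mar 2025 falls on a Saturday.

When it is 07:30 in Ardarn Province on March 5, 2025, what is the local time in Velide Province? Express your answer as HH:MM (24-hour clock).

1 October 2024 is a Tuesday, so the first Sunday is October 6 and the fourth is October 27.
1 March 2025 is a Saturday, so the first Monday is March 3.
Daylight saving runs 27 October 2024 – 3 March 2025; March 5, 2025 is outside that window, so Ardarn Province is on standard time at UTC+10:30.
07:30 Ardarn Province − 10h30m = 21:00 UTC (rolling into the previous day, 4 March 2025).
Velide Province has no daylight saving, so its offset is UTC−11:30 year-round.
21:00 UTC − 11h30m = 09:30 Velide Province.

09:30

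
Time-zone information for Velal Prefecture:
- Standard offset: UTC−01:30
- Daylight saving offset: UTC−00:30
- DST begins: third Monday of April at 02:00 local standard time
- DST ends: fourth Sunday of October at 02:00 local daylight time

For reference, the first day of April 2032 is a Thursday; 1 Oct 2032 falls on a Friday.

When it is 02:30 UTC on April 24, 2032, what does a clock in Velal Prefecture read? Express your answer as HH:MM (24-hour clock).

1 April 2032 is a Thursday, so the first Monday is April 5 and the third is April 19.
1 October 2032 is a Friday, so the first Sunday is October 3 and the fourth is October 24.
At the standard offset (UTC−01:30), 02:30 UTC − 1h30m = 01:00 Velal Prefecture standard time.
The standard-time date in Velal Prefecture, April 24, 2032, falls between 19 April and 24 October, so daylight saving is in effect and Velal Prefecture is at UTC−00:30.
02:30 UTC − 0h30m = 02:00 local.

02:00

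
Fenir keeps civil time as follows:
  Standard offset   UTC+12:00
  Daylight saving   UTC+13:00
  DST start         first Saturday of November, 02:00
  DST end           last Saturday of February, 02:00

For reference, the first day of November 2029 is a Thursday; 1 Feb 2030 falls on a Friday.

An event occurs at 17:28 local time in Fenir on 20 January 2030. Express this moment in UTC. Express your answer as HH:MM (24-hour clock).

04:28

1 November 2029 is a Thursday, so the first Saturday is November 3.
1 February 2030 is a Friday, so Saturdays fall on 2, 9, 16, 23; the last is February 23.
20 January 2030 lies within the daylight-saving period (3 November 2029 – 23 February 2030), so Fenir is on daylight time, UTC+13:00.
17:28 local − 13h = 04:28 UTC.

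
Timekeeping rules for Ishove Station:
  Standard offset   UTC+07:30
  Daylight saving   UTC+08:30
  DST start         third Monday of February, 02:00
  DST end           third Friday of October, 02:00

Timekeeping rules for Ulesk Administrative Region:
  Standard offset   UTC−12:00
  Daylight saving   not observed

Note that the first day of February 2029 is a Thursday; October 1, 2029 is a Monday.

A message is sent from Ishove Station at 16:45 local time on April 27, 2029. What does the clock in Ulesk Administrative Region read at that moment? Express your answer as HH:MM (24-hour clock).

20:15

1 February 2029 is a Thursday, so the first Monday is February 5 and the third is February 19.
1 October 2029 is a Monday, so the first Friday is October 5 and the third is October 19.
April 27, 2029 falls between 19 February and 19 October, so daylight saving is in effect and Ishove Station is at UTC+08:30.
16:45 Ishove Station − 8h30m = 08:15 UTC.
Ulesk Administrative Region stays on UTC−12:00 all year.
08:15 UTC − 12h = 20:15 Ulesk Administrative Region (rolling into the previous day, 26 April 2029).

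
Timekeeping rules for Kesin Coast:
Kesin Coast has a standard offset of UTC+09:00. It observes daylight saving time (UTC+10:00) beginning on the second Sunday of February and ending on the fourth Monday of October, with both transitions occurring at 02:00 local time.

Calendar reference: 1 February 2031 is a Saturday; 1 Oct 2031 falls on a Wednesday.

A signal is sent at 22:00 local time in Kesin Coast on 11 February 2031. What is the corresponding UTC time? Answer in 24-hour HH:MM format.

12:00

1 February 2031 is a Saturday, so the first Sunday is February 2 and the second is February 9.
1 October 2031 is a Wednesday, so the first Monday is October 6 and the fourth is October 27.
11 February 2031 falls between 9 February and 27 October, so daylight saving is in effect and Kesin Coast is at UTC+10:00.
22:00 local − 10h = 12:00 UTC.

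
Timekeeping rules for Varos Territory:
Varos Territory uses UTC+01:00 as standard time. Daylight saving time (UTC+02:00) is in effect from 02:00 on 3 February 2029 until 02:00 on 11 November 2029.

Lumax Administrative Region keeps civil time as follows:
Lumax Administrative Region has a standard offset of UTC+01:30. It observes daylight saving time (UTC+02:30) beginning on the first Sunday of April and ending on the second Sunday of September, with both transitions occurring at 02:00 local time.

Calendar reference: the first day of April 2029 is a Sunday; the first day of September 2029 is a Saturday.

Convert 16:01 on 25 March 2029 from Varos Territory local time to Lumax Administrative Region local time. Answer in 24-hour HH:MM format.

15:31

25 March 2029 lies within the daylight-saving period (3 February – 11 November), so Varos Territory is on daylight time, UTC+02:00.
16:01 Varos Territory − 2h = 14:01 UTC.
1 April 2029 is a Sunday, so the first Sunday is April 1.
1 September 2029 is a Saturday, so the first Sunday is September 2 and the second is September 9.
At the standard offset (UTC+01:30), 14:01 UTC + 1h30m = 15:31 Lumax Administrative Region standard time.
The standard-time date in Lumax Administrative Region, 25 March 2029, is outside the daylight-saving period (1 April – 9 September), so Lumax Administrative Region is on standard time, UTC+01:30.
14:01 UTC + 1h30m = 15:31 Lumax Administrative Region.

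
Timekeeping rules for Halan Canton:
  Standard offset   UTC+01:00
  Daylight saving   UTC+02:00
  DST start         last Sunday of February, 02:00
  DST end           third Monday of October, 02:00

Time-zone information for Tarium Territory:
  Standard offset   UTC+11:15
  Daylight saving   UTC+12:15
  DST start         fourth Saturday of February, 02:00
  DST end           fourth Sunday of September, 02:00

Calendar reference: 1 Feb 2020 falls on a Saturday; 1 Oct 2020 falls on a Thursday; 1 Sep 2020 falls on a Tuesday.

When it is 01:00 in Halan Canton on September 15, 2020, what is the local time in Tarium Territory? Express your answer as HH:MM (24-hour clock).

1 February 2020 is a Saturday, so Sundays fall on 2, 9, 16, 23; the last is February 23.
1 October 2020 is a Thursday, so the first Monday is October 5 and the third is October 19.
September 15, 2020 falls between 23 February and 19 October, so daylight saving is in effect and Halan Canton is at UTC+02:00.
01:00 Halan Canton − 2h = 23:00 UTC (rolling into the previous day, 14 September 2020).
1 February 2020 is a Saturday, so the first Saturday is February 1 and the fourth is February 22.
1 September 2020 is a Tuesday, so the first Sunday is September 6 and the fourth is September 27.
At the standard offset (UTC+11:15), 23:00 UTC + 11h15m = 10:15 Tarium Territory standard time (rolling into the next day, 15 September 2020).
The standard-time date in Tarium Territory, September 15, 2020, falls between 22 February and 27 September, so daylight saving is in effect and Tarium Territory is at UTC+12:15.
23:00 UTC + 12h15m = 11:15 Tarium Territory (rolling into the next day, 15 September 2020).

11:15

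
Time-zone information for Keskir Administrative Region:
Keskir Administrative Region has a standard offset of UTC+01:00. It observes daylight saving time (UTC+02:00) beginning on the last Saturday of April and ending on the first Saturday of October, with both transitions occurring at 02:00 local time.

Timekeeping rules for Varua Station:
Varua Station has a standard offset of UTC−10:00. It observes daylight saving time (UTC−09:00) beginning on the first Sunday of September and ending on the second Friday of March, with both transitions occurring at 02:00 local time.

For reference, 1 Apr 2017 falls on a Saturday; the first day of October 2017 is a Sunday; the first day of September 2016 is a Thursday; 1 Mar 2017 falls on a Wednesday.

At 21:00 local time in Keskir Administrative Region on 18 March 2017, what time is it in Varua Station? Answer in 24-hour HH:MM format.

10:00

1 April 2017 is a Saturday, so Saturdays fall on 1, 8, 15, 22, 29; the last is April 29.
1 October 2017 is a Sunday, so the first Saturday is October 7.
18 March 2017 is outside the daylight-saving period (29 April – 7 October), so Keskir Administrative Region is on standard time, UTC+01:00.
21:00 Keskir Administrative Region − 1h = 20:00 UTC.
1 September 2016 is a Thursday, so the first Sunday is September 4.
1 March 2017 is a Wednesday, so the first Friday is March 3 and the second is March 10.
At the standard offset (UTC−10:00), 20:00 UTC − 10h = 10:00 Varua Station standard time.
The standard-time date in Varua Station, 18 March 2017, does not fall between 4 September 2016 and 10 March 2017, so daylight saving is not in effect and Varua Station is at UTC−10:00.
20:00 UTC − 10h = 10:00 Varua Station.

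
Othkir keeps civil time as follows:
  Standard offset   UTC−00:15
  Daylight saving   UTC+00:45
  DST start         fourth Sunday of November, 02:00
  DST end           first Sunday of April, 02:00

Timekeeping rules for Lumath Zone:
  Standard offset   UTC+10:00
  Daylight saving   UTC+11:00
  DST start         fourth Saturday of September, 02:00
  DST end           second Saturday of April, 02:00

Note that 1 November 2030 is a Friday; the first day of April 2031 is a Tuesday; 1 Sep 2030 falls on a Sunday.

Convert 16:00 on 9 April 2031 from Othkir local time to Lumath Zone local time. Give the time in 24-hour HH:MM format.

03:15

1 November 2030 is a Friday, so the first Sunday is November 3 and the fourth is November 24.
1 April 2031 is a Tuesday, so the first Sunday is April 6.
9 April 2031 does not fall between 24 November 2030 and 6 April 2031, so daylight saving is not in effect and Othkir is at UTC−00:15.
16:00 Othkir + 0h15m = 16:15 UTC.
1 September 2030 is a Sunday, so the first Saturday is September 7 and the fourth is September 28.
1 April 2031 is a Tuesday, so the first Saturday is April 5 and the second is April 12.
At the standard offset (UTC+10:00), 16:15 UTC + 10h = 02:15 Lumath Zone standard time (rolling into the next day, 10 April 2031).
The standard-time date in Lumath Zone, 10 April 2031, lies within the daylight-saving period (28 September 2030 – 12 April 2031), so Lumath Zone is on daylight time, UTC+11:00.
16:15 UTC + 11h = 03:15 Lumath Zone (rolling into the next day, 10 April 2031).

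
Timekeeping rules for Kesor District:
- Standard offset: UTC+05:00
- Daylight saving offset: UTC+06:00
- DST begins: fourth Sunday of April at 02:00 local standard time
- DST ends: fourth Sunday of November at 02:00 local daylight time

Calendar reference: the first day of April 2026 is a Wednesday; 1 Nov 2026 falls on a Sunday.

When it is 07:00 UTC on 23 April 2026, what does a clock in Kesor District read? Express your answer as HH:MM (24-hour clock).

12:00

1 April 2026 is a Wednesday, so the first Sunday is April 5 and the fourth is April 26.
1 November 2026 is a Sunday, so the first Sunday is November 1 and the fourth is November 22.
At the standard offset (UTC+05:00), 07:00 UTC + 5h = 12:00 Kesor District standard time.
Daylight saving runs 26 April – 22 November; the standard-time date in Kesor District, 23 April 2026, is outside that window, so Kesor District is on standard time at UTC+05:00.
07:00 UTC + 5h = 12:00 local.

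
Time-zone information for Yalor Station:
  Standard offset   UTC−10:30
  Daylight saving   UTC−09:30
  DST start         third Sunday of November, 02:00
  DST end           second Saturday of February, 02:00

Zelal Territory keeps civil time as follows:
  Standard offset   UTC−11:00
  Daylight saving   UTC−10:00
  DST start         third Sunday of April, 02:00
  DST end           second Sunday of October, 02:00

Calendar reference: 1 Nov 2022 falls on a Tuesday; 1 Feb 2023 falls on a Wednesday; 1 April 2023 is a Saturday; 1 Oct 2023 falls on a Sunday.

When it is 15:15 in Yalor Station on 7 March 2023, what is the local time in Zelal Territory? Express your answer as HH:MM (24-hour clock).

14:45

1 November 2022 is a Tuesday, so the first Sunday is November 6 and the third is November 20.
1 February 2023 is a Wednesday, so the first Saturday is February 4 and the second is February 11.
7 March 2023 is outside the daylight-saving period (20 November 2022 – 11 February 2023), so Yalor Station is on standard time, UTC−10:30.
15:15 Yalor Station + 10h30m = 01:45 UTC (rolling into the next day, 8 March 2023).
1 April 2023 is a Saturday, so the first Sunday is April 2 and the third is April 16.
1 October 2023 is a Sunday, so the first Sunday is October 1 and the second is October 8.
At the standard offset (UTC−11:00), 01:45 UTC − 11h = 14:45 Zelal Territory standard time (rolling into the previous day, 7 March 2023).
Daylight saving runs 16 April – 8 October; the standard-time date in Zelal Territory, 7 March 2023, is outside that window, so Zelal Territory is on standard time at UTC−11:00.
01:45 UTC − 11h = 14:45 Zelal Territory (rolling into the previous day, 7 March 2023).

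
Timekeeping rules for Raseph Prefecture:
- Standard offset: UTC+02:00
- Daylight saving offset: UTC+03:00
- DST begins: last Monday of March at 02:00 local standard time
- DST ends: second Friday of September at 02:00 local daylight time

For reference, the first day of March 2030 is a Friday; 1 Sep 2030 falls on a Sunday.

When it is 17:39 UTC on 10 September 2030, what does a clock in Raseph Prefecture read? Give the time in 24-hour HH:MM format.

1 March 2030 is a Friday, so Mondays fall on 4, 11, 18, 25; the last is March 25.
1 September 2030 is a Sunday, so the first Friday is September 6 and the second is September 13.
At the standard offset (UTC+02:00), 17:39 UTC + 2h = 19:39 Raseph Prefecture standard time.
Daylight saving runs 25 March – 13 September; the standard-time date in Raseph Prefecture, 10 September 2030, is inside that window, so Raseph Prefecture is at UTC+03:00.
17:39 UTC + 3h = 20:39 local.

20:39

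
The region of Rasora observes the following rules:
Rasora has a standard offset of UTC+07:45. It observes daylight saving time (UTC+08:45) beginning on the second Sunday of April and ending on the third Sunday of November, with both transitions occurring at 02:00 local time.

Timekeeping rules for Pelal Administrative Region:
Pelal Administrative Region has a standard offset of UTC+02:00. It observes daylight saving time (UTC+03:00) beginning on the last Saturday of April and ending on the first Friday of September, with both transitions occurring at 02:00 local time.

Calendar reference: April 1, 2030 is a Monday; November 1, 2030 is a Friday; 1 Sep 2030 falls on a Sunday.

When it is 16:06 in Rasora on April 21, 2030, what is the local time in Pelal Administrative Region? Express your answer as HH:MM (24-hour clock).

09:21

1 April 2030 is a Monday, so the first Sunday is April 7 and the second is April 14.
1 November 2030 is a Friday, so the first Sunday is November 3 and the third is November 17.
Daylight saving runs 14 April – 17 November; April 21, 2030 is inside that window, so Rasora is at UTC+08:45.
16:06 Rasora − 8h45m = 07:21 UTC.
1 April 2030 is a Monday, so Saturdays fall on 6, 13, 20, 27; the last is April 27.
1 September 2030 is a Sunday, so the first Friday is September 6.
At the standard offset (UTC+02:00), 07:21 UTC + 2h = 09:21 Pelal Administrative Region standard time.
Daylight saving runs 27 April – 6 September; the standard-time date in Pelal Administrative Region, April 21, 2030, is outside that window, so Pelal Administrative Region is on standard time at UTC+02:00.
07:21 UTC + 2h = 09:21 Pelal Administrative Region.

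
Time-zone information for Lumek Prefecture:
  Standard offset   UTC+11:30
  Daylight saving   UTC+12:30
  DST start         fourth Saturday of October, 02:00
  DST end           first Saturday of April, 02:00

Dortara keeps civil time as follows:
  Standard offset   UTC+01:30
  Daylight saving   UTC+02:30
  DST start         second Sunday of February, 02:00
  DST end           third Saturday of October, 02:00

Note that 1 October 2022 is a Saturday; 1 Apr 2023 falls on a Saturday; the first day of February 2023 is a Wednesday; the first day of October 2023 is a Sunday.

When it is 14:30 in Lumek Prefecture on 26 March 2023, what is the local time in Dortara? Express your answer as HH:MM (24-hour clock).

1 October 2022 is a Saturday, so the first Saturday is October 1 and the fourth is October 22.
1 April 2023 is a Saturday, so the first Saturday is April 1.
26 March 2023 falls between 22 October 2022 and 1 April 2023, so daylight saving is in effect and Lumek Prefecture is at UTC+12:30.
14:30 Lumek Prefecture − 12h30m = 02:00 UTC.
1 February 2023 is a Wednesday, so the first Sunday is February 5 and the second is February 12.
1 October 2023 is a Sunday, so the first Saturday is October 7 and the third is October 21.
At the standard offset (UTC+01:30), 02:00 UTC + 1h30m = 03:30 Dortara standard time.
The standard-time date in Dortara, 26 March 2023, lies within the daylight-saving period (12 February – 21 October), so Dortara is on daylight time, UTC+02:30.
02:00 UTC + 2h30m = 04:30 Dortara.

04:30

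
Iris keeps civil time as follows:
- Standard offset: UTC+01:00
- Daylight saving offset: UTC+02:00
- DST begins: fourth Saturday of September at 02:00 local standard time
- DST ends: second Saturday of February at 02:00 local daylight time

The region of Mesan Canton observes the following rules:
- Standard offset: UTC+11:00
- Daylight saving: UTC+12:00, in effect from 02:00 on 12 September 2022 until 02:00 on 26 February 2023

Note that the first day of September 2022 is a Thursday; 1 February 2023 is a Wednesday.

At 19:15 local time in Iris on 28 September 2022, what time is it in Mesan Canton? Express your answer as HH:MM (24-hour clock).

1 September 2022 is a Thursday, so the first Saturday is September 3 and the fourth is September 24.
1 February 2023 is a Wednesday, so the first Saturday is February 4 and the second is February 11.
28 September 2022 lies within the daylight-saving period (24 September 2022 – 11 February 2023), so Iris is on daylight time, UTC+02:00.
19:15 Iris − 2h = 17:15 UTC.
At the standard offset (UTC+11:00), 17:15 UTC + 11h = 04:15 Mesan Canton standard time (rolling into the next day, 29 September 2022).
Daylight saving runs 12 September 2022 – 26 February 2023; the standard-time date in Mesan Canton, 29 September 2022, is inside that window, so Mesan Canton is at UTC+12:00.
17:15 UTC + 12h = 05:15 Mesan Canton (rolling into the next day, 29 September 2022).

05:15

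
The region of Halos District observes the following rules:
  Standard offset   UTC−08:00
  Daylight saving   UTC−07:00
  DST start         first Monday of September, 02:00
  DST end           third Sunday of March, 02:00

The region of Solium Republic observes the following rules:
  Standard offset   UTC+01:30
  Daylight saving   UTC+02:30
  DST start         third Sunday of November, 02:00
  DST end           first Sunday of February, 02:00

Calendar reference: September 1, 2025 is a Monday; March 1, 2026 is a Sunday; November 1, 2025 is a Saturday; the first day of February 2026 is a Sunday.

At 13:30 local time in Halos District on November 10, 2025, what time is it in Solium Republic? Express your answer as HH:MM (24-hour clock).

1 September 2025 is a Monday, so the first Monday is September 1.
1 March 2026 is a Sunday, so the first Sunday is March 1 and the third is March 15.
November 10, 2025 falls between 1 September 2025 and 15 March 2026, so daylight saving is in effect and Halos District is at UTC−07:00.
13:30 Halos District + 7h = 20:30 UTC.
1 November 2025 is a Saturday, so the first Sunday is November 2 and the third is November 16.
1 February 2026 is a Sunday, so the first Sunday is February 1.
At the standard offset (UTC+01:30), 20:30 UTC + 1h30m = 22:00 Solium Republic standard time.
The standard-time date in Solium Republic, November 10, 2025, is outside the daylight-saving period (16 November 2025 – 1 February 2026), so Solium Republic is on standard time, UTC+01:30.
20:30 UTC + 1h30m = 22:00 Solium Republic.

22:00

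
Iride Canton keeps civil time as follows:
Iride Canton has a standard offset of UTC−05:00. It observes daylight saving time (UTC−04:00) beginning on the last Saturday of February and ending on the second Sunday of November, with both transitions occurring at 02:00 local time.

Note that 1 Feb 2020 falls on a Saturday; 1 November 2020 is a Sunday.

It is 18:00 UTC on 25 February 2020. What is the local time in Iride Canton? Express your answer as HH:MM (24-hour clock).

1 February 2020 is a Saturday, so Saturdays fall on 1, 8, 15, 22, 29; the last is February 29.
1 November 2020 is a Sunday, so the first Sunday is November 1 and the second is November 8.
At the standard offset (UTC−05:00), 18:00 UTC − 5h = 13:00 Iride Canton standard time.
Daylight saving runs 29 February – 8 November; the standard-time date in Iride Canton, 25 February 2020, is outside that window, so Iride Canton is on standard time at UTC−05:00.
18:00 UTC − 5h = 13:00 local.

13:00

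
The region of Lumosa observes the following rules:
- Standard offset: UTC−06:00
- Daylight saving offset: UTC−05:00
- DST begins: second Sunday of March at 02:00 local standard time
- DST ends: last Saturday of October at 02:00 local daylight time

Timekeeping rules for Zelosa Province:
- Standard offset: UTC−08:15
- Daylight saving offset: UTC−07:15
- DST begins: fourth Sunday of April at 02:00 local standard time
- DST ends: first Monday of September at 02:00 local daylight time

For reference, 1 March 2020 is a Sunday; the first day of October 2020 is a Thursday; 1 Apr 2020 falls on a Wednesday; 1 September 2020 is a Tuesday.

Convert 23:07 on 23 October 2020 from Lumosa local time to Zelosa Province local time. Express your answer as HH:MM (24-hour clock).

1 March 2020 is a Sunday, so the first Sunday is March 1 and the second is March 8.
1 October 2020 is a Thursday, so Saturdays fall on 3, 10, 17, 24, 31; the last is October 31.
Daylight saving runs 8 March – 31 October; 23 October 2020 is inside that window, so Lumosa is at UTC−05:00.
23:07 Lumosa + 5h = 04:07 UTC (rolling into the next day, 24 October 2020).
1 April 2020 is a Wednesday, so the first Sunday is April 5 and the fourth is April 26.
1 September 2020 is a Tuesday, so the first Monday is September 7.
At the standard offset (UTC−08:15), 04:07 UTC − 8h15m = 19:52 Zelosa Province standard time (rolling into the previous day, 23 October 2020).
Daylight saving runs 26 April – 7 September; the standard-time date in Zelosa Province, 23 October 2020, is outside that window, so Zelosa Province is on standard time at UTC−08:15.
04:07 UTC − 8h15m = 19:52 Zelosa Province (rolling into the previous day, 23 October 2020).

19:52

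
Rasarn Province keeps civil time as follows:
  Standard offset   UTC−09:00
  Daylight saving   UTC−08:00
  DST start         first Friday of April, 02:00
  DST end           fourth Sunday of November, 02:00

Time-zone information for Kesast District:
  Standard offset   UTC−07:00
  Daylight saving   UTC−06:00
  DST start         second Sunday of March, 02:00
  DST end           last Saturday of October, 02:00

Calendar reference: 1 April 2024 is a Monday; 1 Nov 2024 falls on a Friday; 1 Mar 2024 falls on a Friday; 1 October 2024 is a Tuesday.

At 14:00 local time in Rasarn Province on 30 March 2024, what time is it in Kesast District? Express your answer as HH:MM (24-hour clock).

17:00

1 April 2024 is a Monday, so the first Friday is April 5.
1 November 2024 is a Friday, so the first Sunday is November 3 and the fourth is November 24.
30 March 2024 is outside the daylight-saving period (5 April – 24 November), so Rasarn Province is on standard time, UTC−09:00.
14:00 Rasarn Province + 9h = 23:00 UTC.
1 March 2024 is a Friday, so the first Sunday is March 3 and the second is March 10.
1 October 2024 is a Tuesday, so Saturdays fall on 5, 12, 19, 26; the last is October 26.
At the standard offset (UTC−07:00), 23:00 UTC − 7h = 16:00 Kesast District standard time.
Daylight saving runs 10 March – 26 October; the standard-time date in Kesast District, 30 March 2024, is inside that window, so Kesast District is at UTC−06:00.
23:00 UTC − 6h = 17:00 Kesast District.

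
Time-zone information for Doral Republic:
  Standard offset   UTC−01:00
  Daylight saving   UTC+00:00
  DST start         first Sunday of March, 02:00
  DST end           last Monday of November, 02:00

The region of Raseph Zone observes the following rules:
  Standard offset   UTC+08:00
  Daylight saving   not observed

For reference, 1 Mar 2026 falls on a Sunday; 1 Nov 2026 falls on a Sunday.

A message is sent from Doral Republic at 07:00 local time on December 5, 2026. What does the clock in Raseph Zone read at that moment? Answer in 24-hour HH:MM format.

16:00

1 March 2026 is a Sunday, so the first Sunday is March 1.
1 November 2026 is a Sunday, so Mondays fall on 2, 9, 16, 23, 30; the last is November 30.
Daylight saving runs 1 March – 30 November; December 5, 2026 is outside that window, so Doral Republic is on standard time at UTC−01:00.
07:00 Doral Republic + 1h = 08:00 UTC.
Raseph Zone has no daylight saving, so its offset is UTC+08:00 year-round.
08:00 UTC + 8h = 16:00 Raseph Zone.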